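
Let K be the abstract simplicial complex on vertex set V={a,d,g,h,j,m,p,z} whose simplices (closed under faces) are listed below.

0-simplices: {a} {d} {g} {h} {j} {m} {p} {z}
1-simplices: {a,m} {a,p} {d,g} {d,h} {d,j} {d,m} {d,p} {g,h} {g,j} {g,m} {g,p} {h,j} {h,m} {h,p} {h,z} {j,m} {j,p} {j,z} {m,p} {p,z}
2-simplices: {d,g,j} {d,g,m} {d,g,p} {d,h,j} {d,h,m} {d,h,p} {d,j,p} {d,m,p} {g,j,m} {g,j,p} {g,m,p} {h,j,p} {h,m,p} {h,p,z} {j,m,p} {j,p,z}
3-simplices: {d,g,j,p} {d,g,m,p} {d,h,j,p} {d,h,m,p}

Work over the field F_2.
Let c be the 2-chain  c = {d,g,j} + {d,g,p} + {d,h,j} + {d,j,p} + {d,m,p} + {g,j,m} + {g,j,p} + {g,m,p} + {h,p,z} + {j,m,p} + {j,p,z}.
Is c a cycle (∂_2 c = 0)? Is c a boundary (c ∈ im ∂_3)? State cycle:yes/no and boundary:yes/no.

n_0=8 n_1=20 n_2=16 n_3=4  [Z2]
∂1: piv[am,ap,dg,dh,dj,dm,hz] rk=7  ker:dp,gh,gj,gm,gp,hj,hm,hp,jm,jp,jz,mp,pz
∂2: piv[dgj,dgm,dgp,dhj,dhm,dhp,djp,dmp,gjm,hpz,jpz] rk=11  ker:gjp,gmp,hjp,hmp,jmp
∂3: piv[dgjp,dgmp,dhjp,dhmp] rk=4
∂2c = {d,h} + {d,j} + {d,m} + {d,p} + {g,j} + {g,p} + {h,j} + {h,p} + {h,z} + {j,z} + {m,p}

cycle:no boundary:no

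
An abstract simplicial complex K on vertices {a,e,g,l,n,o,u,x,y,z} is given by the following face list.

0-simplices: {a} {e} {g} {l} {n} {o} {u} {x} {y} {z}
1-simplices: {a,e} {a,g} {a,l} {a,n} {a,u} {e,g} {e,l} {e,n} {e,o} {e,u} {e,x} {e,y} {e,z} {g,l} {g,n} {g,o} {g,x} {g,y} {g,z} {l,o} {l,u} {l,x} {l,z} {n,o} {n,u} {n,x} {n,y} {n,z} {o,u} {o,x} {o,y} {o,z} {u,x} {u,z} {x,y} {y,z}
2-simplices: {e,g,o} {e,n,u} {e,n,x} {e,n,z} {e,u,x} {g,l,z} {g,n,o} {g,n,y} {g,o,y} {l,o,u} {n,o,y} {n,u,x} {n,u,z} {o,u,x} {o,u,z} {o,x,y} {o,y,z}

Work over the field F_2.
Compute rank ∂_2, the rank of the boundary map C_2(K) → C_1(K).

rank∂_2=15

n_0=10 n_1=36 n_2=17  [Z2]
∂1: piv[ae,ag,al,an,au,eo,ex,ey,ez] rk=9  ker:eg,el,en,eu,gl,gn,go,gx,gy,gz,lo,lu,lx,lz,no,nu,nx,ny,nz,ou,ox,oy,oz,ux,uz,xy,yz
∂2: piv[ego,enu,enx,enz,eux,glz,gno,gny,goy,lou,nuz,oux,ouz,oxy,oyz] rk=15  ker:noy,nux
rk∂_2=15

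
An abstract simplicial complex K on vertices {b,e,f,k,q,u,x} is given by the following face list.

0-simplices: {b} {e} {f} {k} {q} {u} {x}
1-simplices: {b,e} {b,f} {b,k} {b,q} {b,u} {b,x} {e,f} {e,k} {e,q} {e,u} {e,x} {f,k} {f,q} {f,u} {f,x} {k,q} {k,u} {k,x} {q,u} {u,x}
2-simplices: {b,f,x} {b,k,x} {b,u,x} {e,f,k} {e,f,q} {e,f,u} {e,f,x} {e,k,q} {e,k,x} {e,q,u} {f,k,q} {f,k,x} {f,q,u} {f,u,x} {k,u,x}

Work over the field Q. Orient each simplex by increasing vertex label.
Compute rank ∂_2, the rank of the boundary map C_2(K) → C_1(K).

rank∂_2=12

n_0=7 n_1=20 n_2=15  [Q]
∂1: piv[be,bf,bk,bq,bu,bx] rk=6  ker:ef,ek,eq,eu,ex,fk,fq,fu,fx,kq,ku,kx,qu,ux
∂2: piv[bfx,bkx,bux,efk,efq,efu,efx,ekq,ekx,equ,fux,kux] rk=12  ker:fkq,fkx,fqu
rk∂_2=12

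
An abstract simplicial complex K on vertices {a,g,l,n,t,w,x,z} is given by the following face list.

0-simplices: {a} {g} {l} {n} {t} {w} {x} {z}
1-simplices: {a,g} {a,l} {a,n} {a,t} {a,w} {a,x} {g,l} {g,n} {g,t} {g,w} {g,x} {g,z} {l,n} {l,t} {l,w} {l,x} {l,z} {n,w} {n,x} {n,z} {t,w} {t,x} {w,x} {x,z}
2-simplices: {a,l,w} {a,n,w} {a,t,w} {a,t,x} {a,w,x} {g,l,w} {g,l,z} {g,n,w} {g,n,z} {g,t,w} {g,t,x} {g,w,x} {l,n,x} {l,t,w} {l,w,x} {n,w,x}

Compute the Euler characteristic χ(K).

χ(K)=0

n_0=8 n_1=24 n_2=16
χ=+8−24+16=0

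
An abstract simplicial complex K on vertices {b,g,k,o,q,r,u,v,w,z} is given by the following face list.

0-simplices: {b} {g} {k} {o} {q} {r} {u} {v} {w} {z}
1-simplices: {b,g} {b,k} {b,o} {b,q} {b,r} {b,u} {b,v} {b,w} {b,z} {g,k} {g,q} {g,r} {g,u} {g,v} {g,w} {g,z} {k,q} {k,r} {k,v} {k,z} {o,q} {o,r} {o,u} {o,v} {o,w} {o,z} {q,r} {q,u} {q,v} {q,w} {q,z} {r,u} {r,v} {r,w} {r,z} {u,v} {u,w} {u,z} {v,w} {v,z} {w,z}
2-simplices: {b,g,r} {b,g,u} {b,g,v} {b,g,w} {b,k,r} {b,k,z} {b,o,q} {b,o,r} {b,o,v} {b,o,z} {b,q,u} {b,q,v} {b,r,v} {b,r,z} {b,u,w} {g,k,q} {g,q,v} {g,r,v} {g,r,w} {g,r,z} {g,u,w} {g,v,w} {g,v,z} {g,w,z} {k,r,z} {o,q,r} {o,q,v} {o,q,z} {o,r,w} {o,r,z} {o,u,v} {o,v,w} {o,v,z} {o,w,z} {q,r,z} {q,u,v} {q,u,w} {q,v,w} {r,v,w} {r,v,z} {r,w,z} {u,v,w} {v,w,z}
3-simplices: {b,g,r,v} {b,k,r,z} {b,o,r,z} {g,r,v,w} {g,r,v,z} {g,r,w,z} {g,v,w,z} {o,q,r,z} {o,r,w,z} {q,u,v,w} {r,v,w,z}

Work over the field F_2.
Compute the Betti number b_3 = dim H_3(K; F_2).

b_3=1

n_0=10 n_1=41 n_2=43 n_3=11  [Z2]
∂1: piv[bg,bk,bo,bq,br,bu,bv,bw,bz] rk=9  ker:gk,gq,gr,gu,gv,gw,gz,kq,kr,kv,kz,oq,or,ou,ov,ow,oz,qr,qu,qv,qw,qz,ru,rv,rw,rz,uv,uw,uz,vw,vz,wz
∂2: piv[bgr,bgu,bgv,bgw,bkr,bkz,boq,bor,bov,boz,bqu,bqv,brv,brz,buw,gkq,gqv,grw,grz,gvw,gvz,gwz,oqr,oqz,orw,ouv,quv,quw] rk=28  ker:grv,guw,krz,oqv,orz,ovw,ovz,owz,qrz,qvw,rvw,rvz,rwz,uvw,vwz
∂3: piv[bgrv,bkrz,borz,grvw,grvz,grwz,gvwz,oqrz,orwz,quvw] rk=10  ker:rvwz
b_3=(11−10)−0=1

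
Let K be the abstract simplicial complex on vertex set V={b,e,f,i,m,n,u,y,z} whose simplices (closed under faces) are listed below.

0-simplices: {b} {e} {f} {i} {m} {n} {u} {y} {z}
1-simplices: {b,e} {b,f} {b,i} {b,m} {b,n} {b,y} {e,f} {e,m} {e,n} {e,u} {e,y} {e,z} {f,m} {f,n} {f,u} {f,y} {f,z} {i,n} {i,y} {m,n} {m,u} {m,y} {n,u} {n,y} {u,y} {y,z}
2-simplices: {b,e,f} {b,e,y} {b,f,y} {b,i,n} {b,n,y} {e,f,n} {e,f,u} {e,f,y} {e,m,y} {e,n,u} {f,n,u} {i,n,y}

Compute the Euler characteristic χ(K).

χ(K)=-5

n_0=9 n_1=26 n_2=12
χ=+9−26+12=-5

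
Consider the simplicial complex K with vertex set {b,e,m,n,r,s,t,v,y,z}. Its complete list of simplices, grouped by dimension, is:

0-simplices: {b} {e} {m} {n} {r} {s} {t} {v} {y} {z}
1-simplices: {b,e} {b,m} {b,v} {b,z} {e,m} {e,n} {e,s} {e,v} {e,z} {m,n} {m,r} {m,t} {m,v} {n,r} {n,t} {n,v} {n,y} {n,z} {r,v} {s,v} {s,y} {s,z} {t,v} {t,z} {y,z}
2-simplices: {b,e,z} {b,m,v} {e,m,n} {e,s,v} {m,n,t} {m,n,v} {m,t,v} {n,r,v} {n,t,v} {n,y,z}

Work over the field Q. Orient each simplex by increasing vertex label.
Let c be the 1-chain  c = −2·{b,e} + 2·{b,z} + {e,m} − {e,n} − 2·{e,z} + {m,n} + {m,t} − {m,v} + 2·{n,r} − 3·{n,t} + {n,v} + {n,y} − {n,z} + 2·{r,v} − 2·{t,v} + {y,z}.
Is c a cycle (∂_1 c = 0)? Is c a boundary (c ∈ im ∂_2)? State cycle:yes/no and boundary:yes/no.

cycle:yes boundary:yes

n_0=10 n_1=25 n_2=10  [Q]
∂1: piv[be,bm,bv,bz,en,es,mr,mt,ny] rk=9  ker:em,ev,ez,mn,mv,nr,nt,nv,nz,rv,sv,sy,sz,tv,tz,yz
∂2: piv[bez,bmv,emn,esv,mnt,mnv,mtv,nrv,nyz] rk=9  ker:ntv
∂1c = 0
c vs im∂2: reduces to 0 ⇒ boundary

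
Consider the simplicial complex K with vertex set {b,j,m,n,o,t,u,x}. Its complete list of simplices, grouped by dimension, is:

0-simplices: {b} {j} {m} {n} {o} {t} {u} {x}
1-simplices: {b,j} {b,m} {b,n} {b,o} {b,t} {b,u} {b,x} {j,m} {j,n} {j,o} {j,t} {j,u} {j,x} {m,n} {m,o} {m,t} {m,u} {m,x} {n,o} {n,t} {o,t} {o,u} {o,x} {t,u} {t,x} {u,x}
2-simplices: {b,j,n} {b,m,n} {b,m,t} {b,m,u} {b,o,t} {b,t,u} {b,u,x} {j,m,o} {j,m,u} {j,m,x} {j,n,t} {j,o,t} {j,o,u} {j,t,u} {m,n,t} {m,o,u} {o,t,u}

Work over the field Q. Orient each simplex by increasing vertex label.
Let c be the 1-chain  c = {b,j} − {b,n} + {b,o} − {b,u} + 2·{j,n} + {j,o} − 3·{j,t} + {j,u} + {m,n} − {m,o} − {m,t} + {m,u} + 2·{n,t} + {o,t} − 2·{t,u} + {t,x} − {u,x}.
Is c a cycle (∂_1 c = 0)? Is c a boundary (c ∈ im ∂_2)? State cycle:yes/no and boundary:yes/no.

cycle:yes boundary:no

n_0=8 n_1=26 n_2=17  [Q]
∂1: piv[bj,bm,bn,bo,bt,bu,bx] rk=7  ker:jm,jn,jo,jt,ju,jx,mn,mo,mt,mu,mx,no,nt,ot,ou,ox,tu,tx,ux
∂2: piv[bjn,bmn,bmt,bmu,bot,btu,bux,jmo,jmu,jmx,jnt,jot,jou,jtu,mnt] rk=15  ker:mou,otu
∂1c = 0
c vs im∂2: residual ≠ 0 ⇒ not boundary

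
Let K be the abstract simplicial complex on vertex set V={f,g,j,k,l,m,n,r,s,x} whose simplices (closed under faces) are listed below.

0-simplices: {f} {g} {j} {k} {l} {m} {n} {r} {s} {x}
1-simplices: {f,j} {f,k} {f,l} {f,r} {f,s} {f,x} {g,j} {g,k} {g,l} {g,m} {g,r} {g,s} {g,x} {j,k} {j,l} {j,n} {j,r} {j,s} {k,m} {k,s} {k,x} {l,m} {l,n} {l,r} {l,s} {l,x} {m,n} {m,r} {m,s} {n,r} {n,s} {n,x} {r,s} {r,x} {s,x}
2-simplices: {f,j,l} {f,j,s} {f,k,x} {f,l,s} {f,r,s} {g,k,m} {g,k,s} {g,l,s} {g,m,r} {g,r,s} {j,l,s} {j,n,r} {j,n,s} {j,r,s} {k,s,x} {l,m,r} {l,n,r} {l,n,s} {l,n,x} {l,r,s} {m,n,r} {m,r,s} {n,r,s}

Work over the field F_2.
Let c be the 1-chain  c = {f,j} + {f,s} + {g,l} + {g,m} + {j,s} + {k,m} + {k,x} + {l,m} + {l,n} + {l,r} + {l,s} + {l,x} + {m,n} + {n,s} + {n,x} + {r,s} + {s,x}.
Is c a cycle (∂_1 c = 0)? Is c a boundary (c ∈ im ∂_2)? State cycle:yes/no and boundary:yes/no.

n_0=10 n_1=35 n_2=23  [Z2]
∂1: piv[fj,fk,fl,fr,fs,fx,gj,gm,jn] rk=9  ker:gk,gl,gr,gs,gx,jk,jl,jr,js,km,ks,kx,lm,ln,lr,ls,lx,mn,mr,ms,nr,ns,nx,rs,rx,sx
∂2: piv[fjl,fjs,fkx,fls,frs,gkm,gks,gls,gmr,grs,jnr,jns,jrs,ksx,lmr,lnr,lns,lnx,mnr,mrs] rk=20  ker:jls,lrs,nrs
∂1c = 0
c vs im∂2: reduces to 0 ⇒ boundary

cycle:yes boundary:yes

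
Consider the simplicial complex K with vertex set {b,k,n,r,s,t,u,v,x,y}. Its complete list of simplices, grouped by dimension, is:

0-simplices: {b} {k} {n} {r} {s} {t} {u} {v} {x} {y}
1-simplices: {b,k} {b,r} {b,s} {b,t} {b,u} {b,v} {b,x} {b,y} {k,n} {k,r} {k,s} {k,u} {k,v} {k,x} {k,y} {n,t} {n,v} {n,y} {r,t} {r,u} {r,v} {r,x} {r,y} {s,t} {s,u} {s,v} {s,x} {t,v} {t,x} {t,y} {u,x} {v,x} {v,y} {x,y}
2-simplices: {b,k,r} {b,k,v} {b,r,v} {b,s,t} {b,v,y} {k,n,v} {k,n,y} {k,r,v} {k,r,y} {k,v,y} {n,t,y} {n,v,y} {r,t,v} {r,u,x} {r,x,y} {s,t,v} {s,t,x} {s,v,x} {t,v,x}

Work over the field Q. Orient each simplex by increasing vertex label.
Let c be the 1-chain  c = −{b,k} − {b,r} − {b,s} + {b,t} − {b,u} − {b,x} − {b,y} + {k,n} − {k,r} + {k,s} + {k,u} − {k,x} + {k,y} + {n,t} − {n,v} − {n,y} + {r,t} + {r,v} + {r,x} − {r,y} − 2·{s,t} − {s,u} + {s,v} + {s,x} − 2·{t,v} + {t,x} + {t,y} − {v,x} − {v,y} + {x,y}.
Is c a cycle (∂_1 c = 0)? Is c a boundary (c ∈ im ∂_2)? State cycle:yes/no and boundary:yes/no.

cycle:no boundary:no

n_0=10 n_1=34 n_2=19  [Q]
∂1: piv[bk,br,bs,bt,bu,bv,bx,by,kn] rk=9  ker:kr,ks,ku,kv,kx,ky,nt,nv,ny,rt,ru,rv,rx,ry,st,su,sv,sx,tv,tx,ty,ux,vx,vy,xy
∂2: piv[bkr,bkv,brv,bst,bvy,knv,kny,kry,kvy,nty,rtv,rux,rxy,stv,stx,svx] rk=16  ker:krv,nvy,tvx
∂1c = 5·{b} − 3·{k} + 2·{n} − 4·{r} + {s} + {t} − {u} + {v} − {x} − {y}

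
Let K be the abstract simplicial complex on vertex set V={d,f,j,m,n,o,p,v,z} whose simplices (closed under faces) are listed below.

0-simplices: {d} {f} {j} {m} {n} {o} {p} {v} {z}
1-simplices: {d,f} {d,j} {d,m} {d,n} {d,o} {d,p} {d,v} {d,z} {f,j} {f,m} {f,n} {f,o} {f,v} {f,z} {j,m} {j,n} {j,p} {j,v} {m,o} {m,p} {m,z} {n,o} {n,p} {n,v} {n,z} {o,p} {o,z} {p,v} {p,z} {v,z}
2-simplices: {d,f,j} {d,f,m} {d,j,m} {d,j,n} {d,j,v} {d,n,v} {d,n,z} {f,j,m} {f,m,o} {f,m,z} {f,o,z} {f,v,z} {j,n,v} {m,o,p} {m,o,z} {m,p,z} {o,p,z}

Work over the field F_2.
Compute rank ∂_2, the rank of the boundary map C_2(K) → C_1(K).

n_0=9 n_1=30 n_2=17  [Z2]
∂1: piv[df,dj,dm,dn,do,dp,dv,dz] rk=8  ker:fj,fm,fn,fo,fv,fz,jm,jn,jp,jv,mo,mp,mz,no,np,nv,nz,op,oz,pv,pz,vz
∂2: piv[dfj,dfm,djm,djn,djv,dnv,dnz,fmo,fmz,foz,fvz,mop,mpz] rk=13  ker:fjm,jnv,moz,opz
rk∂_2=13

rank∂_2=13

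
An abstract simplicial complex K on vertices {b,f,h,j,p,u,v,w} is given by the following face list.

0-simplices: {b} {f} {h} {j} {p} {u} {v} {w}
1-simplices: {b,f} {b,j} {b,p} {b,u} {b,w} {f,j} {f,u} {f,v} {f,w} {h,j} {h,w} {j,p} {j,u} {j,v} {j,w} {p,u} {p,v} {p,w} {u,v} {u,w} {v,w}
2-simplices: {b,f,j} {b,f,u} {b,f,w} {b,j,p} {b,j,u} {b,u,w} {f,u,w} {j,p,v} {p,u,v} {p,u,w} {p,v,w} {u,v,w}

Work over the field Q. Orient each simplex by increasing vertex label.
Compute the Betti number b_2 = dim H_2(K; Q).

n_0=8 n_1=21 n_2=12  [Q]
∂1: piv[bf,bj,bp,bu,bw,fv,hj] rk=7  ker:fj,fu,fw,hw,jp,ju,jv,jw,pu,pv,pw,uv,uw,vw
∂2: piv[bfj,bfu,bfw,bjp,bju,buw,jpv,puv,puw,pvw] rk=10  ker:fuw,uvw
b_2=(12−10)−0=2

b_2=2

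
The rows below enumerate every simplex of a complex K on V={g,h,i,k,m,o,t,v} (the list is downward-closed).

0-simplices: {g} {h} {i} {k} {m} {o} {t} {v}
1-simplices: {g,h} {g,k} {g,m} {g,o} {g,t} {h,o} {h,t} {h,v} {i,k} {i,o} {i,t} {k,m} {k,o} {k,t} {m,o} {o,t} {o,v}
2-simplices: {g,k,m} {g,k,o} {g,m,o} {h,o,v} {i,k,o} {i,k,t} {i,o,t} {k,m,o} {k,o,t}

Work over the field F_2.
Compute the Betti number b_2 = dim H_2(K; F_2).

b_2=2

n_0=8 n_1=17 n_2=9  [Z2]
∂1: piv[gh,gk,gm,go,gt,hv,ik] rk=7  ker:ho,ht,io,it,km,ko,kt,mo,ot,ov
∂2: piv[gkm,gko,gmo,hov,iko,ikt,iot] rk=7  ker:kmo,kot
b_2=(9−7)−0=2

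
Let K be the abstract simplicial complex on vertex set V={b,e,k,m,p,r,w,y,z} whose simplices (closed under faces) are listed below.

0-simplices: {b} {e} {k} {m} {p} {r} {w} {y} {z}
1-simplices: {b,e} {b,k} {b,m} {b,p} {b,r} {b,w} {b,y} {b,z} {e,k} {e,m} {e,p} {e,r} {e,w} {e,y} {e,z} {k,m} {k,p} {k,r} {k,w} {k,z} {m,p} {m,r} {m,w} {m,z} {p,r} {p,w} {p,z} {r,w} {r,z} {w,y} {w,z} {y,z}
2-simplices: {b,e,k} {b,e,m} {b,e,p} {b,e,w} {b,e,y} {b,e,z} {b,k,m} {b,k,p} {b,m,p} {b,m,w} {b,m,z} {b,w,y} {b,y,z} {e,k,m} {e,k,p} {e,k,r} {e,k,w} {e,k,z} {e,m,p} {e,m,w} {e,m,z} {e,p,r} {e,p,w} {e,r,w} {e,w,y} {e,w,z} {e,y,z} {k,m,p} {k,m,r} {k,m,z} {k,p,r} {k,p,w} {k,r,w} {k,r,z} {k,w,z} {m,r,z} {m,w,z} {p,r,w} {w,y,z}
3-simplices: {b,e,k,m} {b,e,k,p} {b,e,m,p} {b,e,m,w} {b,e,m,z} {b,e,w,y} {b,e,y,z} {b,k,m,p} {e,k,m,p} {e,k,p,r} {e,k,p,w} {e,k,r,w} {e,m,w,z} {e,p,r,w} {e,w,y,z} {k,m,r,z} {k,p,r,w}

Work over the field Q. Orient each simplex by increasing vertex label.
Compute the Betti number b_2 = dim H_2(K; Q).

n_0=9 n_1=32 n_2=39 n_3=17  [Q]
∂1: piv[be,bk,bm,bp,br,bw,by,bz] rk=8  ker:ek,em,ep,er,ew,ey,ez,km,kp,kr,kw,kz,mp,mr,mw,mz,pr,pw,pz,rw,rz,wy,wz,yz
∂2: piv[bek,bem,bep,bew,bey,bez,bkm,bkp,bmp,bmw,bmz,bwy,byz,ekr,ekw,ekz,epr,epw,erw,ewz,kmr,krz] rk=22  ker:ekm,ekp,emp,emw,emz,ewy,eyz,kmp,kmz,kpr,kpw,krw,kwz,mrz,mwz,prw,wyz
∂3: piv[bekm,bekp,bemp,bemw,bemz,bewy,beyz,bkmp,ekpr,ekpw,ekrw,emwz,eprw,ewyz,kmrz] rk=15  ker:ekmp,kprw
b_2=(39−22)−15=2

b_2=2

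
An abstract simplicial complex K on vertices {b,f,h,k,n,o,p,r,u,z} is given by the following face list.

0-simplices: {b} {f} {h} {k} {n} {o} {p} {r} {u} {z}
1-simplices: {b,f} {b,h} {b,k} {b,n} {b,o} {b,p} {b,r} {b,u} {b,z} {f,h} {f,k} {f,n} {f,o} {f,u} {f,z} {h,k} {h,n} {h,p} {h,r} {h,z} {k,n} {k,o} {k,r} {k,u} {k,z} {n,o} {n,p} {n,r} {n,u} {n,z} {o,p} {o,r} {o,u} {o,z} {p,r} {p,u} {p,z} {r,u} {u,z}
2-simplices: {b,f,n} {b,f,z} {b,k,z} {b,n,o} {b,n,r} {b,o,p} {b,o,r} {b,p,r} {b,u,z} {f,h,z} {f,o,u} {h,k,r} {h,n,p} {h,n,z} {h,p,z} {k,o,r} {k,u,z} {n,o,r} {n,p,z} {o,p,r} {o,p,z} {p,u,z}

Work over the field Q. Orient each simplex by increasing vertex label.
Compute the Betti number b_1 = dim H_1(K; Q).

n_0=10 n_1=39 n_2=22  [Q]
∂1: piv[bf,bh,bk,bn,bo,bp,br,bu,bz] rk=9  ker:fh,fk,fn,fo,fu,fz,hk,hn,hp,hr,hz,kn,ko,kr,ku,kz,no,np,nr,nu,nz,op,or,ou,oz,pr,pu,pz,ru,uz
∂2: piv[bfn,bfz,bkz,bno,bnr,bop,bor,bpr,buz,fhz,fou,hkr,hnp,hnz,hpz,kor,kuz,opz,puz] rk=19  ker:nor,npz,opr
b_1=(39−9)−19=11

b_1=11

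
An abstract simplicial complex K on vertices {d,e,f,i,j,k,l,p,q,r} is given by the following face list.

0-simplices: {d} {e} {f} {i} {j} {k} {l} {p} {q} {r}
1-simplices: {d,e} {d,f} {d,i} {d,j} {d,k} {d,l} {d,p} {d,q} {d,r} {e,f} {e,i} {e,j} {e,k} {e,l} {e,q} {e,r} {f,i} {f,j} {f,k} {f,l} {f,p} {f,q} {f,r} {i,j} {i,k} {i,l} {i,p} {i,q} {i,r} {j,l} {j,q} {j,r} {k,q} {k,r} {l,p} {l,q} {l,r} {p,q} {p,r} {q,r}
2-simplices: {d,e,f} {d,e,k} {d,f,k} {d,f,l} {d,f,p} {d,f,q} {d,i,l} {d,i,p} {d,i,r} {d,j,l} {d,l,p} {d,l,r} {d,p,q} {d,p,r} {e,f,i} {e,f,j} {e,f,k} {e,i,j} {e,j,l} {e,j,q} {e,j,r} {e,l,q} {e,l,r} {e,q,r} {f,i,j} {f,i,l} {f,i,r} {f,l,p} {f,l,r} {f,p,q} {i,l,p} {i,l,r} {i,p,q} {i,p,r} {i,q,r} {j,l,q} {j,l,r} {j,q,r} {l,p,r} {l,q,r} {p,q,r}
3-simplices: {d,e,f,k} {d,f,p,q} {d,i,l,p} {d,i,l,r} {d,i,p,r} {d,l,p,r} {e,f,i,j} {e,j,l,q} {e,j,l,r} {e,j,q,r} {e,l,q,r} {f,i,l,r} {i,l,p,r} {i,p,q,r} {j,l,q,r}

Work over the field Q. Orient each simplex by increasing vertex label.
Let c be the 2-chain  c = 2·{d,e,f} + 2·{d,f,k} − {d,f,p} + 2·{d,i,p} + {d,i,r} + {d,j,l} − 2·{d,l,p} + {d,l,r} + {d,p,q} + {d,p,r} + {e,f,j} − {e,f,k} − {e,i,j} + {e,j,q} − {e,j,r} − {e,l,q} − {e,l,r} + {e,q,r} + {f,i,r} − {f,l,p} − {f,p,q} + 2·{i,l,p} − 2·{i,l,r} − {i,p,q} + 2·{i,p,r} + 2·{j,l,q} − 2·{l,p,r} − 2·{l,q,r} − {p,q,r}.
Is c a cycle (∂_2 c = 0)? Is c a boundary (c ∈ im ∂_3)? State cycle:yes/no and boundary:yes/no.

n_0=10 n_1=40 n_2=41 n_3=15  [Q]
∂1: piv[de,df,di,dj,dk,dl,dp,dq,dr] rk=9  ker:ef,ei,ej,ek,el,eq,er,fi,fj,fk,fl,fp,fq,fr,ij,ik,il,ip,iq,ir,jl,jq,jr,kq,kr,lp,lq,lr,pq,pr,qr
∂2: piv[def,dek,dfk,dfl,dfp,dfq,dil,dip,dir,djl,dlp,dlr,dpq,dpr,efi,efj,eij,ejl,ejq,ejr,elq,elr,eqr,fil,fir,ipq,iqr] rk=27  ker:efk,fij,flp,flr,fpq,ilp,ilr,ipr,jlq,jlr,jqr,lpr,lqr,pqr
∂3: piv[defk,dfpq,dilp,dilr,dipr,dlpr,efij,ejlq,ejlr,ejqr,elqr,filr,ipqr] rk=13  ker:ilpr,jlqr
∂2c = 2·{d,e} − {d,f} + 3·{d,i} + {d,j} − 2·{d,k} − 2·{d,l} + 3·{d,p} − {d,q} − 3·{d,r} + 2·{e,f} − {e,i} + {e,k} − 2·{e,l} + {e,q} + {e,r} + {f,i} + {f,j} + {f,k} − {f,l} − {f,p} + {f,q} − {f,r} − {i,j} + {i,p} + {i,q} + 2·{i,r} + 3·{j,l} − {j,q} − {j,r} − 3·{l,p} − {l,q} + 2·{l,r} − 2·{p,q} + 2·{p,r} − 2·{q,r}

cycle:no boundary:no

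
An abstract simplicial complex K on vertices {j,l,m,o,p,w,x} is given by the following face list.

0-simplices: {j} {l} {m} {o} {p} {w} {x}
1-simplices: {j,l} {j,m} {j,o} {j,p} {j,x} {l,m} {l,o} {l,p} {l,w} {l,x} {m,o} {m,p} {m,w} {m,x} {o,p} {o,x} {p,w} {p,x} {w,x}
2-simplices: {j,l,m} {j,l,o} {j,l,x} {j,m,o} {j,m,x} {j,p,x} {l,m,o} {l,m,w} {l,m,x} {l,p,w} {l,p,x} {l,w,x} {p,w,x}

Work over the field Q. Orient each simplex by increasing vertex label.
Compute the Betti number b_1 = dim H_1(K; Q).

n_0=7 n_1=19 n_2=13  [Q]
∂1: piv[jl,jm,jo,jp,jx,lw] rk=6  ker:lm,lo,lp,lx,mo,mp,mw,mx,op,ox,pw,px,wx
∂2: piv[jlm,jlo,jlx,jmo,jmx,jpx,lmw,lpw,lpx,lwx] rk=10  ker:lmo,lmx,pwx
b_1=(19−6)−10=3

b_1=3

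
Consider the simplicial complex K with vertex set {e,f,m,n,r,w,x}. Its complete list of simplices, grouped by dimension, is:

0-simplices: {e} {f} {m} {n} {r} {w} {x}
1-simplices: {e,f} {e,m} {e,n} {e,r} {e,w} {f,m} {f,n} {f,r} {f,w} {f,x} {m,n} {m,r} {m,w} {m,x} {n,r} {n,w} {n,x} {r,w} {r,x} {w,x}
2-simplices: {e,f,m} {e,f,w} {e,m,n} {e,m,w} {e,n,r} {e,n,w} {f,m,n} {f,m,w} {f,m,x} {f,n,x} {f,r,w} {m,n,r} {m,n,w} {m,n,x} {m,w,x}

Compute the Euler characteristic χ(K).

n_0=7 n_1=20 n_2=15
χ=+7−20+15=2

χ(K)=2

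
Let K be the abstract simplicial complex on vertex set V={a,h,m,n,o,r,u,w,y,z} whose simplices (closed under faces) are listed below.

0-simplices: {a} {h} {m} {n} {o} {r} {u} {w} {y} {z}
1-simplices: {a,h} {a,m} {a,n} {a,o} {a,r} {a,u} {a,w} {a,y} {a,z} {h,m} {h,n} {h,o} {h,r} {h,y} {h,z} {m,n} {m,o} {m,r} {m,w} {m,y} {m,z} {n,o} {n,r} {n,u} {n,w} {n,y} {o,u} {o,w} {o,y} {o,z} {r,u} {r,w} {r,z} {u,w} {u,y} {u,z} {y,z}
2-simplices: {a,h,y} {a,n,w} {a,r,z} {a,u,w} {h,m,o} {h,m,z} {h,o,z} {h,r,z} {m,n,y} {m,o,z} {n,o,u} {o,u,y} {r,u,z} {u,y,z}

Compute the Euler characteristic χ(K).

n_0=10 n_1=37 n_2=14
χ=+10−37+14=-13

χ(K)=-13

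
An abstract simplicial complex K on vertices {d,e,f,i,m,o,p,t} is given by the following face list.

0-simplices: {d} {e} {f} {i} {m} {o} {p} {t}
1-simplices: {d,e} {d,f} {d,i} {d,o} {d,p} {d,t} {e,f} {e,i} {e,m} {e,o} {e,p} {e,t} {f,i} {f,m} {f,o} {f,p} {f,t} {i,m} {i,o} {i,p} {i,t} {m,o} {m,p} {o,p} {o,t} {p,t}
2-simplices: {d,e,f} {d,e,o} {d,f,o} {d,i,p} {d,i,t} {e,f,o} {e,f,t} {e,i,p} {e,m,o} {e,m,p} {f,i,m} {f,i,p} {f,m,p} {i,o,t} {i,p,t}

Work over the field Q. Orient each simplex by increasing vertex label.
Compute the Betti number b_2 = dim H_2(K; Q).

n_0=8 n_1=26 n_2=15  [Q]
∂1: piv[de,df,di,do,dp,dt,em] rk=7  ker:ef,ei,eo,ep,et,fi,fm,fo,fp,ft,im,io,ip,it,mo,mp,op,ot,pt
∂2: piv[def,deo,dfo,dip,dit,eft,eip,emo,emp,fim,fip,fmp,iot,ipt] rk=14  ker:efo
b_2=(15−14)−0=1

b_2=1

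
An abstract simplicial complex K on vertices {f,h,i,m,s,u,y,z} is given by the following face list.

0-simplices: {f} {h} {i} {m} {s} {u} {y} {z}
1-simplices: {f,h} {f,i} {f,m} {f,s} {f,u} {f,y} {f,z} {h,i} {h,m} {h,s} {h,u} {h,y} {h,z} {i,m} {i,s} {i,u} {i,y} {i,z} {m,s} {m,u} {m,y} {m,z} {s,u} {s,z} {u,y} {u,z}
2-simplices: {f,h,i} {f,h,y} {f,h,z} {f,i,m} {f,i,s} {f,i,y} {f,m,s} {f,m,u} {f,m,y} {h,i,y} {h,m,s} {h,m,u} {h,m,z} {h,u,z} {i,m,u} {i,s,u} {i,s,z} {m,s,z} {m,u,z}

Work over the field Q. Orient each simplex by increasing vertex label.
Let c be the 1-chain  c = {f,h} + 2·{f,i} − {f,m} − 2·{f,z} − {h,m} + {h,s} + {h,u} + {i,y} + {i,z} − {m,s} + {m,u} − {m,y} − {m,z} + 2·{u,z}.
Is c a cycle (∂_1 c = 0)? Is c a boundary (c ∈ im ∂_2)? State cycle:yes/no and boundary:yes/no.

cycle:yes boundary:no

n_0=8 n_1=26 n_2=19  [Q]
∂1: piv[fh,fi,fm,fs,fu,fy,fz] rk=7  ker:hi,hm,hs,hu,hy,hz,im,is,iu,iy,iz,ms,mu,my,mz,su,sz,uy,uz
∂2: piv[fhi,fhy,fhz,fim,fis,fiy,fms,fmu,fmy,hms,hmu,hmz,huz,imu,isu,isz,msz] rk=17  ker:hiy,muz
∂1c = 0
c vs im∂2: residual ≠ 0 ⇒ not boundary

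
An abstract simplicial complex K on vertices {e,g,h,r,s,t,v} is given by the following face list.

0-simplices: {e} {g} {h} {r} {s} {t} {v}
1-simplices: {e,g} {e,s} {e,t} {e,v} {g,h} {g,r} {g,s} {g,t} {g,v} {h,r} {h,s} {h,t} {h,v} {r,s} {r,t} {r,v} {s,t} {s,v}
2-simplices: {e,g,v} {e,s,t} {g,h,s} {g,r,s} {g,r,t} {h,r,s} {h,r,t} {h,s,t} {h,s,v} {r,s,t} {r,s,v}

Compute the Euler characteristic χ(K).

n_0=7 n_1=18 n_2=11
χ=+7−18+11=0

χ(K)=0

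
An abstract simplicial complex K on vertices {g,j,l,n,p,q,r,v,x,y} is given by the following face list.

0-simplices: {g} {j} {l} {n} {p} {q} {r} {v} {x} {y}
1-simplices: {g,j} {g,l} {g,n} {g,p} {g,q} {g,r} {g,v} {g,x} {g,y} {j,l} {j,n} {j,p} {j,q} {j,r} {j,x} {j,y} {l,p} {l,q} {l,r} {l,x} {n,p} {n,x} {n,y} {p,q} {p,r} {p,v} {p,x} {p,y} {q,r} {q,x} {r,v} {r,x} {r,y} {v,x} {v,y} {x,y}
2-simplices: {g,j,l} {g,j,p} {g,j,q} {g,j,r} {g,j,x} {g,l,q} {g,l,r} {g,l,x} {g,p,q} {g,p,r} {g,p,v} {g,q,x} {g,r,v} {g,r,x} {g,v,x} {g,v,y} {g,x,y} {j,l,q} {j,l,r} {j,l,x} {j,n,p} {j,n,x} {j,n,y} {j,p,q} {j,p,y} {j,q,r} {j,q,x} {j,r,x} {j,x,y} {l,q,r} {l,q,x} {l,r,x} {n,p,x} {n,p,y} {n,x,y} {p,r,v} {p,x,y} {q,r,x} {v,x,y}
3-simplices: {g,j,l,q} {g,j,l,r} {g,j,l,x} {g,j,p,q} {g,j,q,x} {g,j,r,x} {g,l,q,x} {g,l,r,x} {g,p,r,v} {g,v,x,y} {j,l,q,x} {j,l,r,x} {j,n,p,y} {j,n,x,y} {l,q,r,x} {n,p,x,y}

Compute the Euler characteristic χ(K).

χ(K)=-3

n_0=10 n_1=36 n_2=39 n_3=16
χ=+10−36+39−16=-3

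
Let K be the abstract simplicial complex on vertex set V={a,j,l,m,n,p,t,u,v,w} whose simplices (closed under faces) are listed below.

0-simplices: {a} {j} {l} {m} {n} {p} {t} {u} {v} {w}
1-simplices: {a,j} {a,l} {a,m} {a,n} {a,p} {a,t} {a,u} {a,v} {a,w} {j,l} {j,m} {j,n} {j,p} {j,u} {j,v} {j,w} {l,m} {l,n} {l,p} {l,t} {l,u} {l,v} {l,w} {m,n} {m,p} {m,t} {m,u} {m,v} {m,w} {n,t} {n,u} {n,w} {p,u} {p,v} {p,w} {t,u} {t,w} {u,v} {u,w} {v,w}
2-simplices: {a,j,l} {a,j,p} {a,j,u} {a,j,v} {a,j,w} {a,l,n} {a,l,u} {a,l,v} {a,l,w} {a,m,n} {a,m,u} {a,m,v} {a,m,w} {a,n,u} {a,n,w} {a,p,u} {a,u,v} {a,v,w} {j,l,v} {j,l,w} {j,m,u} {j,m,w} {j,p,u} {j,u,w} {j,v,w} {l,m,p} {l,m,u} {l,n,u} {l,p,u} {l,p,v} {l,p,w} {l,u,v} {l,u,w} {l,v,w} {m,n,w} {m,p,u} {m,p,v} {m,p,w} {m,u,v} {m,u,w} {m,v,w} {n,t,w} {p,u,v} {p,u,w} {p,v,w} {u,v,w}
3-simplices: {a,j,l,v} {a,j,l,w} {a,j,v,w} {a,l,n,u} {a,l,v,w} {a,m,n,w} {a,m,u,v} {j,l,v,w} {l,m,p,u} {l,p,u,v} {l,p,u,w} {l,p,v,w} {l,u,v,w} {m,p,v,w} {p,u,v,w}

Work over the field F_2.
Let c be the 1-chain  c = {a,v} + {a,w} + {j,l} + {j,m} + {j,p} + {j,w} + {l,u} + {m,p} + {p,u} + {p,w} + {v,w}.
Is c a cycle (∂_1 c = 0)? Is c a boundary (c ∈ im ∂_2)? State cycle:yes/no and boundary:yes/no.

cycle:yes boundary:yes

n_0=10 n_1=40 n_2=46 n_3=15  [Z2]
∂1: piv[aj,al,am,an,ap,at,au,av,aw] rk=9  ker:jl,jm,jn,jp,ju,jv,jw,lm,ln,lp,lt,lu,lv,lw,mn,mp,mt,mu,mv,mw,nt,nu,nw,pu,pv,pw,tu,tw,uv,uw,vw
∂2: piv[ajl,ajp,aju,ajv,ajw,aln,alu,alv,alw,amn,amu,amv,amw,anu,anw,apu,auv,avw,jmu,juw,lmp,lmu,lpu,lpv,lpw,ntw] rk=26  ker:jlv,jlw,jmw,jpu,jvw,lnu,luv,luw,lvw,mnw,mpu,mpv,mpw,muv,muw,mvw,puv,puw,pvw,uvw
∂3: piv[ajlv,ajlw,ajvw,alnu,alvw,amnw,amuv,lmpu,lpuv,lpuw,lpvw,luvw,mpvw] rk=13  ker:jlvw,puvw
∂1c = 0
c vs im∂2: reduces to 0 ⇒ boundary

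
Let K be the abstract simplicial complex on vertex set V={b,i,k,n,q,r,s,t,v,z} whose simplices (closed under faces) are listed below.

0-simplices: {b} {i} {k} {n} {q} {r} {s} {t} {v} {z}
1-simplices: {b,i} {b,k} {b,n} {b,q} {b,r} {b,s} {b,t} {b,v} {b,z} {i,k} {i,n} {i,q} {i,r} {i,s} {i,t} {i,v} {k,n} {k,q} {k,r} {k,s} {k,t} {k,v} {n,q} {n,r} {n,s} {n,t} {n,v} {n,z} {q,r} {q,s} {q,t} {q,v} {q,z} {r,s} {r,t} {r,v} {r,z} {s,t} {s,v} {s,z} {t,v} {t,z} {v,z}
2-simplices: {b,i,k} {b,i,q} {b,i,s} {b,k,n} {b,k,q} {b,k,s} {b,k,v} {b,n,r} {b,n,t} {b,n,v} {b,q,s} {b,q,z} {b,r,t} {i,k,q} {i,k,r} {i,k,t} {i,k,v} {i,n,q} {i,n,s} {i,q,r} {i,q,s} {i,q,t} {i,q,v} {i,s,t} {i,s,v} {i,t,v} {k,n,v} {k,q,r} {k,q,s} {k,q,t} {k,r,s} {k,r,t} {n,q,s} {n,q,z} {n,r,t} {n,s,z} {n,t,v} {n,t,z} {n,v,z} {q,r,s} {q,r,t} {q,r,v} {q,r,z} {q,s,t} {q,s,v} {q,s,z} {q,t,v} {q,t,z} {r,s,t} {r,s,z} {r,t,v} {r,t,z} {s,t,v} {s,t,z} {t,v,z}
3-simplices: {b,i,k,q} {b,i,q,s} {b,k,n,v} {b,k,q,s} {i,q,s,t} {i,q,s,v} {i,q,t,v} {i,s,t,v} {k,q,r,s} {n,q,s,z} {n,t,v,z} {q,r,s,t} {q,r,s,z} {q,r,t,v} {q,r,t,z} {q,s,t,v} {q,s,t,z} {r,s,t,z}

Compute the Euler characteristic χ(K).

χ(K)=4

n_0=10 n_1=43 n_2=55 n_3=18
χ=+10−43+55−18=4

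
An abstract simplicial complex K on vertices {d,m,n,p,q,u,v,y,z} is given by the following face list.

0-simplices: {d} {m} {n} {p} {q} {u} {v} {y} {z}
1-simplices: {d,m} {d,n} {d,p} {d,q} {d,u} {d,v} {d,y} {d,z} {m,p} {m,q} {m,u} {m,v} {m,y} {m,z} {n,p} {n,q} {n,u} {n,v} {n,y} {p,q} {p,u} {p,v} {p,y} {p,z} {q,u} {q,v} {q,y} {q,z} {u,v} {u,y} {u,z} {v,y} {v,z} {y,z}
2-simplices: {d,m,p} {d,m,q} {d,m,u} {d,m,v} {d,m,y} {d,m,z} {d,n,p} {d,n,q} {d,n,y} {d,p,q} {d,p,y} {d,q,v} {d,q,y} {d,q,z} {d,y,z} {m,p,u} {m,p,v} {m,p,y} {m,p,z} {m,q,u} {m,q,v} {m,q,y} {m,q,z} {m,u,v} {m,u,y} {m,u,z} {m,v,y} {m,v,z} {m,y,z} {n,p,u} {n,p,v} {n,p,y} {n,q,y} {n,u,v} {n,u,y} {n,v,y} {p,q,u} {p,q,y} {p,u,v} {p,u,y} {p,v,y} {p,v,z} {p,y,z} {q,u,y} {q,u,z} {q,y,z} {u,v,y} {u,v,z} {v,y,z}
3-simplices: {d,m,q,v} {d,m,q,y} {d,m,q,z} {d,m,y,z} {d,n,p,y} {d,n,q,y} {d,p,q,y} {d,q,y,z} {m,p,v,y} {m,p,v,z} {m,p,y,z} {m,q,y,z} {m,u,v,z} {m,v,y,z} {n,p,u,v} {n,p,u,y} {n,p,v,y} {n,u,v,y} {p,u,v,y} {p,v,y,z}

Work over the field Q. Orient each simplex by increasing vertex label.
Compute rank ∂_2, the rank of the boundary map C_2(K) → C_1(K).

rank∂_2=26

n_0=9 n_1=34 n_2=49 n_3=20  [Q]
∂1: piv[dm,dn,dp,dq,du,dv,dy,dz] rk=8  ker:mp,mq,mu,mv,my,mz,np,nq,nu,nv,ny,pq,pu,pv,py,pz,qu,qv,qy,qz,uv,uy,uz,vy,vz,yz
∂2: piv[dmp,dmq,dmu,dmv,dmy,dmz,dnp,dnq,dny,dpq,dpy,dqv,dqy,dqz,dyz,mpu,mpv,mpz,mqu,muv,muy,muz,mvy,mvz,npu,npv] rk=26  ker:mpy,mqv,mqy,mqz,myz,npy,nqy,nuv,nuy,nvy,pqu,pqy,puv,puy,pvy,pvz,pyz,quy,quz,qyz,uvy,uvz,vyz
∂3: piv[dmqv,dmqy,dmqz,dmyz,dnpy,dnqy,dpqy,dqyz,mpvy,mpvz,mpyz,muvz,mvyz,npuv,npuy,npvy,nuvy] rk=17  ker:mqyz,puvy,pvyz
rk∂_2=26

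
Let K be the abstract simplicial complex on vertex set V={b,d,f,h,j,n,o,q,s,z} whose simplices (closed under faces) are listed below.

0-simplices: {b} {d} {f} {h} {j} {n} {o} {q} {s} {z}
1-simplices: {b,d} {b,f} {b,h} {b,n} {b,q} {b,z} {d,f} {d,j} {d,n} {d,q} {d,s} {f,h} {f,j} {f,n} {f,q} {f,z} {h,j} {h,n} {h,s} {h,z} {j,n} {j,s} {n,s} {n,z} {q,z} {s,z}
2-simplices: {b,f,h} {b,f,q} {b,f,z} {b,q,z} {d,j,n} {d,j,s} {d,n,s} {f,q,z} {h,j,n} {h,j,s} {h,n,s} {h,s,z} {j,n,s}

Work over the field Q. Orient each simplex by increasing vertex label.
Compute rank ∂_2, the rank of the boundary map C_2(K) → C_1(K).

n_0=10 n_1=26 n_2=13  [Q]
∂1: piv[bd,bf,bh,bn,bq,bz,dj,ds] rk=8  ker:df,dn,dq,fh,fj,fn,fq,fz,hj,hn,hs,hz,jn,js,ns,nz,qz,sz
∂2: piv[bfh,bfq,bfz,bqz,djn,djs,dns,hjn,hjs,hsz] rk=10  ker:fqz,hns,jns
rk∂_2=10

rank∂_2=10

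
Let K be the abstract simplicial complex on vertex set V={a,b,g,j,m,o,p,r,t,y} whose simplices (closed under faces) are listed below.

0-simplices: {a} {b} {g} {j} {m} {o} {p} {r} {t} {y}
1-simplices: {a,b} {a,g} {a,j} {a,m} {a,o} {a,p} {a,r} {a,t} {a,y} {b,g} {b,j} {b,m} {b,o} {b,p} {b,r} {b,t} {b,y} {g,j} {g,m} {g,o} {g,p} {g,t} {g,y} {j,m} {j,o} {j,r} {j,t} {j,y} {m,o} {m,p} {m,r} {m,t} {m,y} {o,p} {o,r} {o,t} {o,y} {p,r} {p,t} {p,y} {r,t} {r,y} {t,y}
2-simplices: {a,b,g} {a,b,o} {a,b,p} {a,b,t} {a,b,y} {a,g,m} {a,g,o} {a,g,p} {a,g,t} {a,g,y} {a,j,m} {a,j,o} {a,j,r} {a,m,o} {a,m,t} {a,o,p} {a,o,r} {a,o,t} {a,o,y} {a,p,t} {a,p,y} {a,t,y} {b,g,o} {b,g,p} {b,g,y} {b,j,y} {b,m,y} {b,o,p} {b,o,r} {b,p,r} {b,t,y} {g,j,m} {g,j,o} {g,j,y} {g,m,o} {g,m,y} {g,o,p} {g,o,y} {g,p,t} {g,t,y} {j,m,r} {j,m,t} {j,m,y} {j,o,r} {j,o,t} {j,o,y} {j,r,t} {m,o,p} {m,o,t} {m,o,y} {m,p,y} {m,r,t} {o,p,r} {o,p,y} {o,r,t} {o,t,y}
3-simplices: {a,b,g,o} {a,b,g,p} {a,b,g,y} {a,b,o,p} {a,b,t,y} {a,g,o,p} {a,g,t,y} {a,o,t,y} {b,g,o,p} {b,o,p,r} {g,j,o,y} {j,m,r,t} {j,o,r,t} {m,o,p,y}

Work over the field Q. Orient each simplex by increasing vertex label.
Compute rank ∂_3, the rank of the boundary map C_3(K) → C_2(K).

rank∂_3=13

n_0=10 n_1=43 n_2=56 n_3=14  [Q]
∂1: piv[ab,ag,aj,am,ao,ap,ar,at,ay] rk=9  ker:bg,bj,bm,bo,bp,br,bt,by,gj,gm,go,gp,gt,gy,jm,jo,jr,jt,jy,mo,mp,mr,mt,my,op,or,ot,oy,pr,pt,py,rt,ry,ty
∂2: piv[abg,abo,abp,abt,aby,agm,ago,agp,agt,agy,ajm,ajo,ajr,amo,amt,aop,aor,aot,aoy,apt,apy,aty,bjy,bmy,bor,bpr,gjm,gjy,gmy,jmr,jmt,jrt,mop] rk=33  ker:bgo,bgp,bgy,bop,bty,gjo,gmo,gop,goy,gpt,gty,jmy,jor,jot,joy,mot,moy,mpy,mrt,opr,opy,ort,oty
∂3: piv[abgo,abgp,abgy,abop,abty,agop,agty,aoty,bopr,gjoy,jmrt,jort,mopy] rk=13  ker:bgop
rk∂_3=13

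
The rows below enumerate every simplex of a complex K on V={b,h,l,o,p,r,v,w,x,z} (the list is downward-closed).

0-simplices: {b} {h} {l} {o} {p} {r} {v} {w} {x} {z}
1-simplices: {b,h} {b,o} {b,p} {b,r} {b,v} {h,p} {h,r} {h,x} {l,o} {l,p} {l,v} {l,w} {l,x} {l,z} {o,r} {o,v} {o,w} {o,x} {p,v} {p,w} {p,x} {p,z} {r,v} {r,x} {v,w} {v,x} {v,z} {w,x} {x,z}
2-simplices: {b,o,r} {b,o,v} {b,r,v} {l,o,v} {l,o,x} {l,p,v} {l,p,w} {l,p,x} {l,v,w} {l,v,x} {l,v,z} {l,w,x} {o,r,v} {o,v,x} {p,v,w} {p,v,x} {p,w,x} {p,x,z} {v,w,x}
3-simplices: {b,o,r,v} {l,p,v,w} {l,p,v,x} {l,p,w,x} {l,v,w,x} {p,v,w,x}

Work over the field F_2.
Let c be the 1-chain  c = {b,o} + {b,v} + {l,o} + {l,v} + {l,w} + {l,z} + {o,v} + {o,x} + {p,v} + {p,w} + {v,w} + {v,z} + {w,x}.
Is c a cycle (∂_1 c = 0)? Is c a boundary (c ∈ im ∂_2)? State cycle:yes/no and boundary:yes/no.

n_0=10 n_1=29 n_2=19 n_3=6  [Z2]
∂1: piv[bh,bo,bp,br,bv,hx,lo,lw,lz] rk=9  ker:hp,hr,lp,lv,lx,or,ov,ow,ox,pv,pw,px,pz,rv,rx,vw,vx,vz,wx,xz
∂2: piv[bor,bov,brv,lov,lox,lpv,lpw,lpx,lvw,lvx,lvz,lwx,pxz] rk=13  ker:orv,ovx,pvw,pvx,pwx,vwx
∂3: piv[borv,lpvw,lpvx,lpwx,lvwx] rk=5  ker:pvwx
∂1c = 0
c vs im∂2: reduces to 0 ⇒ boundary

cycle:yes boundary:yes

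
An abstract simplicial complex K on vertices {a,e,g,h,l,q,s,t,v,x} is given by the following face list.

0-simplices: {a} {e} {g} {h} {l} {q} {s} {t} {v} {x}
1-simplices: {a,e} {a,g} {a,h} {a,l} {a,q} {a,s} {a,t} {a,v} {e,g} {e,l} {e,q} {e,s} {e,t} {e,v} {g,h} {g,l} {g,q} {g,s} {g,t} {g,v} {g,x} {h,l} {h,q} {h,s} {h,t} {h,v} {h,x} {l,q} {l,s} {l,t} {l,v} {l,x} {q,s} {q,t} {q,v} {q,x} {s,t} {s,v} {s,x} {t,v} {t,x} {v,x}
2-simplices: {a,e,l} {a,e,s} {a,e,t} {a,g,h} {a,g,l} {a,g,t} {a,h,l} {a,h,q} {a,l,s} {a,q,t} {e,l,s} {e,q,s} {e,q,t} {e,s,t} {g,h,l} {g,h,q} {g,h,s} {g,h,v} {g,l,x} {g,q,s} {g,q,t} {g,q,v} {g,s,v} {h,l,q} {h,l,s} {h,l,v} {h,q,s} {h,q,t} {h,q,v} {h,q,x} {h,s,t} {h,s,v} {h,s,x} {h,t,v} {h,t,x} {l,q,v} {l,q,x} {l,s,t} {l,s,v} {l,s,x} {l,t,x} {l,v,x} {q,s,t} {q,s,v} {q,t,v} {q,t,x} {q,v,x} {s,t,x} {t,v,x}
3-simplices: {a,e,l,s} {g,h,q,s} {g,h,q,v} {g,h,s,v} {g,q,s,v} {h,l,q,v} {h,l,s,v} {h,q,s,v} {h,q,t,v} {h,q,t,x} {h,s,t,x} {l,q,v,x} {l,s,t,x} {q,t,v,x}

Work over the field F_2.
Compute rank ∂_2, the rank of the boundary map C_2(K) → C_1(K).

rank∂_2=30

n_0=10 n_1=42 n_2=49 n_3=14  [Z2]
∂1: piv[ae,ag,ah,al,aq,as,at,av,gx] rk=9  ker:eg,el,eq,es,et,ev,gh,gl,gq,gs,gt,gv,hl,hq,hs,ht,hv,hx,lq,ls,lt,lv,lx,qs,qt,qv,qx,st,sv,sx,tv,tx,vx
∂2: piv[ael,aes,aet,agh,agl,agt,ahl,ahq,als,aqt,eqs,eqt,est,ghq,ghs,ghv,glx,gqs,gqv,gsv,hlq,hlv,hqt,hqx,hsx,htv,htx,lqx,lst,lvx] rk=30  ker:els,ghl,gqt,hls,hqs,hqv,hst,hsv,lqv,lsv,lsx,ltx,qst,qsv,qtv,qtx,qvx,stx,tvx
∂3: piv[aels,ghqs,ghqv,ghsv,gqsv,hlqv,hlsv,hqtv,hqtx,hstx,lqvx,lstx,qtvx] rk=13  ker:hqsv
rk∂_2=30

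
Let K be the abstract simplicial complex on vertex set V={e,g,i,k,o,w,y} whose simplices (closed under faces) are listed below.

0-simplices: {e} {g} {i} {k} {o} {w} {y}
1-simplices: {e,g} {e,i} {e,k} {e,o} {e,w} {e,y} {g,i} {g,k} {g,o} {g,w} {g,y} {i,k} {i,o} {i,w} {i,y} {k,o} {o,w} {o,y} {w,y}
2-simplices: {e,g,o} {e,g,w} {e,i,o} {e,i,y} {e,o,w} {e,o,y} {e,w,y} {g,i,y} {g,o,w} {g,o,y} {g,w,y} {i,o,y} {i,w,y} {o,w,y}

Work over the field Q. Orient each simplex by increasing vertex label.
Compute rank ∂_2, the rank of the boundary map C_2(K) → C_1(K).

rank∂_2=10

n_0=7 n_1=19 n_2=14  [Q]
∂1: piv[eg,ei,ek,eo,ew,ey] rk=6  ker:gi,gk,go,gw,gy,ik,io,iw,iy,ko,ow,oy,wy
∂2: piv[ego,egw,eio,eiy,eow,eoy,ewy,giy,goy,iwy] rk=10  ker:gow,gwy,ioy,owy
rk∂_2=10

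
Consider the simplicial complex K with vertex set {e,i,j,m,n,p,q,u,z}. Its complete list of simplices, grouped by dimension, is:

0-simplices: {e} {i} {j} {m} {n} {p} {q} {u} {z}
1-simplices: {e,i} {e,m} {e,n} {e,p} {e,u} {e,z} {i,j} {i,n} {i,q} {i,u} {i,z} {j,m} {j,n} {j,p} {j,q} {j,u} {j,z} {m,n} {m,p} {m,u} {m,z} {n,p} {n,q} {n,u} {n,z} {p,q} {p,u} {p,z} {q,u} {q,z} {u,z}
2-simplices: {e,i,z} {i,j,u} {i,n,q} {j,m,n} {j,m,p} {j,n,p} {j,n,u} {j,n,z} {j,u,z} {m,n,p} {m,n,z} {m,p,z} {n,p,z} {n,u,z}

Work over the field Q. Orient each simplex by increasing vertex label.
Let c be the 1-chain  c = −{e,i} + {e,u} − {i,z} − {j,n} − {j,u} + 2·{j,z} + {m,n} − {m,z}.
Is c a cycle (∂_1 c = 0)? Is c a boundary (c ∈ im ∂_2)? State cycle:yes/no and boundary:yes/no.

cycle:yes boundary:no

n_0=9 n_1=31 n_2=14  [Q]
∂1: piv[ei,em,en,ep,eu,ez,ij,iq] rk=8  ker:in,iu,iz,jm,jn,jp,jq,ju,jz,mn,mp,mu,mz,np,nq,nu,nz,pq,pu,pz,qu,qz,uz
∂2: piv[eiz,iju,inq,jmn,jmp,jnp,jnu,jnz,juz,mnz,mpz] rk=11  ker:mnp,npz,nuz
∂1c = 0
c vs im∂2: residual ≠ 0 ⇒ not boundary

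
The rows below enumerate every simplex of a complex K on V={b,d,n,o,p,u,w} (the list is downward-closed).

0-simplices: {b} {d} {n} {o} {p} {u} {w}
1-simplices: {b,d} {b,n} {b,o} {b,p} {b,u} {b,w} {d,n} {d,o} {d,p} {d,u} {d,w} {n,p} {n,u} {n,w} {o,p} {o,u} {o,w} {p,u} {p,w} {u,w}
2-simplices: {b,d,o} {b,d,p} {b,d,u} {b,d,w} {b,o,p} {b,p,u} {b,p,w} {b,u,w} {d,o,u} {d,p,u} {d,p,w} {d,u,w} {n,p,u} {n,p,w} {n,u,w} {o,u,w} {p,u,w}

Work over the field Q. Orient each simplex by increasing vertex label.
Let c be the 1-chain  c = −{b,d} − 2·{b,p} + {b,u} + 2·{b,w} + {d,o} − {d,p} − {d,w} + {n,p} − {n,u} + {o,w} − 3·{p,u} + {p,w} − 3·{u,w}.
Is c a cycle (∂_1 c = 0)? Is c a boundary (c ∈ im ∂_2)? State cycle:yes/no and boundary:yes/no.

n_0=7 n_1=20 n_2=17  [Q]
∂1: piv[bd,bn,bo,bp,bu,bw] rk=6  ker:dn,do,dp,du,dw,np,nu,nw,op,ou,ow,pu,pw,uw
∂2: piv[bdo,bdp,bdu,bdw,bop,bpu,bpw,buw,dou,npu,npw,ouw] rk=12  ker:dpu,dpw,duw,nuw,puw
∂1c = 0
c vs im∂2: reduces to 0 ⇒ boundary

cycle:yes boundary:yes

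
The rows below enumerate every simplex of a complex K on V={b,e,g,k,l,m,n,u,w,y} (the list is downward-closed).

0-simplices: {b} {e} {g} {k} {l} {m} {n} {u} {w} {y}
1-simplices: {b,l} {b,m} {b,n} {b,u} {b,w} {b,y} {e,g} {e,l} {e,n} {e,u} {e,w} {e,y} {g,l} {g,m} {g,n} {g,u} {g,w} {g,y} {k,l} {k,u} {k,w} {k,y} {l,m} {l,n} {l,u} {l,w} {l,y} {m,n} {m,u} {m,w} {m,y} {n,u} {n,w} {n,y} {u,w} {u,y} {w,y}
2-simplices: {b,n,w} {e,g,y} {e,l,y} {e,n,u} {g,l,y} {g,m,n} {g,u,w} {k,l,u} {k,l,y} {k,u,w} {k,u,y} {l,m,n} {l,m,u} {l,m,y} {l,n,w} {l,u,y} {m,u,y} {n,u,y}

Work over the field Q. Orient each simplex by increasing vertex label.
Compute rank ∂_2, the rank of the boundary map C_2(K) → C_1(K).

n_0=10 n_1=37 n_2=18  [Q]
∂1: piv[bl,bm,bn,bu,bw,by,eg,el,kl] rk=9  ker:en,eu,ew,ey,gl,gm,gn,gu,gw,gy,ku,kw,ky,lm,ln,lu,lw,ly,mn,mu,mw,my,nu,nw,ny,uw,uy,wy
∂2: piv[bnw,egy,ely,enu,gly,gmn,guw,klu,kly,kuw,kuy,lmn,lmu,lmy,lnw,nuy] rk=16  ker:luy,muy
rk∂_2=16

rank∂_2=16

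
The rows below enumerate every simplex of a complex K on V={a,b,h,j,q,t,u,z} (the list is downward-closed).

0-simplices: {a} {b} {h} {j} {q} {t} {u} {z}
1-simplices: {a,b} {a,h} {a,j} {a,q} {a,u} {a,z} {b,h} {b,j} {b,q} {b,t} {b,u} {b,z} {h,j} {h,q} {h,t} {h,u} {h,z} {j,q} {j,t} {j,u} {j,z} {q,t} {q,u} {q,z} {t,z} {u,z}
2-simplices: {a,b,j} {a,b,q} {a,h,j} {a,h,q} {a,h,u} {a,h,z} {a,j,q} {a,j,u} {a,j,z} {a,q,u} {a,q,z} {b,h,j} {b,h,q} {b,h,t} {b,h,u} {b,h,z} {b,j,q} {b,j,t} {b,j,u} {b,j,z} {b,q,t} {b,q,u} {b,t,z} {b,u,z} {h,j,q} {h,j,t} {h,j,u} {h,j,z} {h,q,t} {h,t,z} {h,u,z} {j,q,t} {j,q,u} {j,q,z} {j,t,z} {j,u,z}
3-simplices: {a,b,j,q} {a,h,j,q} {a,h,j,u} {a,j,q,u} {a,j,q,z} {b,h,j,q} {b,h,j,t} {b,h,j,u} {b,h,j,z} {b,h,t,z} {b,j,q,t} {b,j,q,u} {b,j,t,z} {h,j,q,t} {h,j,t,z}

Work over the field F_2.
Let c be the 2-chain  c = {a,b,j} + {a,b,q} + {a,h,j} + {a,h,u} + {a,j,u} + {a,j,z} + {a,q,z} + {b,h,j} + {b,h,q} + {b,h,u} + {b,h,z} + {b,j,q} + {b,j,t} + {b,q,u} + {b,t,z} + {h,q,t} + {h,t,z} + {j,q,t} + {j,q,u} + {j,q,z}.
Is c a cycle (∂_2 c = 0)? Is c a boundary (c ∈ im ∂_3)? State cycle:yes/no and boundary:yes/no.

n_0=8 n_1=26 n_2=36 n_3=15  [Z2]
∂1: piv[ab,ah,aj,aq,au,az,bt] rk=7  ker:bh,bj,bq,bu,bz,hj,hq,ht,hu,hz,jq,jt,ju,jz,qt,qu,qz,tz,uz
∂2: piv[abj,abq,ahj,ahq,ahu,ahz,ajq,aju,ajz,aqu,aqz,bhj,bht,bhu,bhz,bjt,bqt,btz,buz] rk=19  ker:bhq,bjq,bju,bjz,bqu,hjq,hjt,hju,hjz,hqt,htz,huz,jqt,jqu,jqz,jtz,juz
∂3: piv[abjq,ahjq,ahju,ajqu,ajqz,bhjq,bhjt,bhju,bhjz,bhtz,bjqt,bjqu,bjtz,hjqt] rk=14  ker:hjtz
∂2c = 0
c vs im∂3: reduces to 0 ⇒ boundary

cycle:yes boundary:yes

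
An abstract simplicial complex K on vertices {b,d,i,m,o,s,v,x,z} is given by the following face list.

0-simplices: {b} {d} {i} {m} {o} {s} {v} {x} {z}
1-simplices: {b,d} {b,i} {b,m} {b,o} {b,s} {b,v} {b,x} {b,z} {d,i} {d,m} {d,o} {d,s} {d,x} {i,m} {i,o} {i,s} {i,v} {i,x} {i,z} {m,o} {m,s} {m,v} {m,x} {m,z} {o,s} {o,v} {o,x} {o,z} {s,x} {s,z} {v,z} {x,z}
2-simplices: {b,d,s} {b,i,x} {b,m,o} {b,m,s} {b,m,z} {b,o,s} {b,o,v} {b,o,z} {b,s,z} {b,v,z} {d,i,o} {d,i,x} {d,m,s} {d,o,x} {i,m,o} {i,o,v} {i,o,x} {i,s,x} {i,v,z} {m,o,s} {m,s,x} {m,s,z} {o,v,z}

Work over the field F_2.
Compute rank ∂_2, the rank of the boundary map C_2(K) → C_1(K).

rank∂_2=19

n_0=9 n_1=32 n_2=23  [Z2]
∂1: piv[bd,bi,bm,bo,bs,bv,bx,bz] rk=8  ker:di,dm,do,ds,dx,im,io,is,iv,ix,iz,mo,ms,mv,mx,mz,os,ov,ox,oz,sx,sz,vz,xz
∂2: piv[bds,bix,bmo,bms,bmz,bos,bov,boz,bsz,bvz,dio,dix,dms,dox,imo,iov,isx,ivz,msx] rk=19  ker:iox,mos,msz,ovz
rk∂_2=19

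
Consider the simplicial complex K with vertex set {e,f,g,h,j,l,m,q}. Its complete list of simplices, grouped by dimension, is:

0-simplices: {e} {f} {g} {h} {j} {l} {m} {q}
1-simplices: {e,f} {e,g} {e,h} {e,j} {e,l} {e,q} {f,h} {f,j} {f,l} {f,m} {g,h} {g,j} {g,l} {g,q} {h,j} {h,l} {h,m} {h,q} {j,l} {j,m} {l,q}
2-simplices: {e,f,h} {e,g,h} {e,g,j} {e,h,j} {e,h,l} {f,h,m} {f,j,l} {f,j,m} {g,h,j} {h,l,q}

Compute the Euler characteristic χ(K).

n_0=8 n_1=21 n_2=10
χ=+8−21+10=-3

χ(K)=-3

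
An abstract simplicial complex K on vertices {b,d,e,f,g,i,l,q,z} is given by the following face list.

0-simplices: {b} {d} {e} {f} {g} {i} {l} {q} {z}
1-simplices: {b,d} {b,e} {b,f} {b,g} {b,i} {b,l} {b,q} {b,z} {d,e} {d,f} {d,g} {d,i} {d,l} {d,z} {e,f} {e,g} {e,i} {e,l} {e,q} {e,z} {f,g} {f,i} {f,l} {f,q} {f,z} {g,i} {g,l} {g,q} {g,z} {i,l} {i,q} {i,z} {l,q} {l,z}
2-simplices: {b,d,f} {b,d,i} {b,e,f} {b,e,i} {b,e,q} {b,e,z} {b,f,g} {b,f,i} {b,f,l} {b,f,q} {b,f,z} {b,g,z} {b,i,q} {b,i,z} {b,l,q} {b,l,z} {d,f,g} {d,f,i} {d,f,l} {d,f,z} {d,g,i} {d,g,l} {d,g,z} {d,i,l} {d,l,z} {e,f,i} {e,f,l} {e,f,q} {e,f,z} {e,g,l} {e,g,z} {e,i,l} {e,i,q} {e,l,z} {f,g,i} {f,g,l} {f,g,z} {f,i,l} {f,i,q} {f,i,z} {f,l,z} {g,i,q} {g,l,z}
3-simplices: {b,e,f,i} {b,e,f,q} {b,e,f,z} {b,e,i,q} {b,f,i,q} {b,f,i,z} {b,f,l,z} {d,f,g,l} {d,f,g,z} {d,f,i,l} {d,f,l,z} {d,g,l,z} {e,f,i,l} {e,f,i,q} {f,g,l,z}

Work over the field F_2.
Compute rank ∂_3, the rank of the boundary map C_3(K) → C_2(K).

n_0=9 n_1=34 n_2=43 n_3=15  [Z2]
∂1: piv[bd,be,bf,bg,bi,bl,bq,bz] rk=8  ker:de,df,dg,di,dl,dz,ef,eg,ei,el,eq,ez,fg,fi,fl,fq,fz,gi,gl,gq,gz,il,iq,iz,lq,lz
∂2: piv[bdf,bdi,bef,bei,beq,bez,bfg,bfi,bfl,bfq,bfz,bgz,biq,biz,blq,blz,dfg,dfl,dfz,dgi,dgl,dil,efl,egl,giq] rk=25  ker:dfi,dgz,dlz,efi,efq,efz,egz,eil,eiq,elz,fgi,fgl,fgz,fil,fiq,fiz,flz,glz
∂3: piv[befi,befq,befz,beiq,bfiq,bfiz,bflz,dfgl,dfgz,dfil,dflz,dglz,efil] rk=13  ker:efiq,fglz
rk∂_3=13

rank∂_3=13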